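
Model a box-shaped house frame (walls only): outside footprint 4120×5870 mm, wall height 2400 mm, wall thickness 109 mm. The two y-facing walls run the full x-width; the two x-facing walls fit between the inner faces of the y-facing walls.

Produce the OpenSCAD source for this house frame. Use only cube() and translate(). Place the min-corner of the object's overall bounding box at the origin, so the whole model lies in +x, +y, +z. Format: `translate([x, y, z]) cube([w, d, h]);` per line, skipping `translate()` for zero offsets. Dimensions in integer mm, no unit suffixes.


cube([4120, 109, 2400]);
translate([0, 5761, 0]) cube([4120, 109, 2400]);
translate([0, 109, 0]) cube([109, 5652, 2400]);
translate([4011, 109, 0]) cube([109, 5652, 2400]);


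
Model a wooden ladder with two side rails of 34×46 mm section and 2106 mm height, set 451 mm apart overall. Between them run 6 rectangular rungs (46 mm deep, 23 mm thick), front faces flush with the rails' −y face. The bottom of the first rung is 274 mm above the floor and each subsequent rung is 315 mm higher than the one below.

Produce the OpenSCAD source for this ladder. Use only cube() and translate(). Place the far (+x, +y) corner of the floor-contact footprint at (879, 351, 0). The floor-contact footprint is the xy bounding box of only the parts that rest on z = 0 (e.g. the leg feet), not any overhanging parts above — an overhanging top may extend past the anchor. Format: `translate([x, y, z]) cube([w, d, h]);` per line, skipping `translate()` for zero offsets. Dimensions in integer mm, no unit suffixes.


translate([428, 305, 0]) cube([34, 46, 2106]);
translate([845, 305, 0]) cube([34, 46, 2106]);
translate([462, 305, 274]) cube([383, 46, 23]);
translate([462, 305, 589]) cube([383, 46, 23]);
translate([462, 305, 904]) cube([383, 46, 23]);
translate([462, 305, 1219]) cube([383, 46, 23]);
translate([462, 305, 1534]) cube([383, 46, 23]);
translate([462, 305, 1849]) cube([383, 46, 23]);


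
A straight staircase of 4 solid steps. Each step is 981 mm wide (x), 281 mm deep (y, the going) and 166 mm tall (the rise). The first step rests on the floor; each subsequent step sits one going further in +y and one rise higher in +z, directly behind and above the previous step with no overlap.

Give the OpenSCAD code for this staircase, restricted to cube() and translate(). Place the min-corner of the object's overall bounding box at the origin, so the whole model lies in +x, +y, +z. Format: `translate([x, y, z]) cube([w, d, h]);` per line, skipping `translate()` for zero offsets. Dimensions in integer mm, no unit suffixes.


cube([981, 281, 166]);
translate([0, 281, 166]) cube([981, 281, 166]);
translate([0, 562, 332]) cube([981, 281, 166]);
translate([0, 843, 498]) cube([981, 281, 166]);


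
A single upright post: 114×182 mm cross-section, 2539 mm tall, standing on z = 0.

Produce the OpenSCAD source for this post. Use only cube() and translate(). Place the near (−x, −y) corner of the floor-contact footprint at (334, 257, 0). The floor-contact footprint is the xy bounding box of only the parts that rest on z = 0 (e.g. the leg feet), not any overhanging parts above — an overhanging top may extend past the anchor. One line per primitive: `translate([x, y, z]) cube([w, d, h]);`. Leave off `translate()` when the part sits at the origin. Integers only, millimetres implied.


translate([334, 257, 0]) cube([114, 182, 2539]);


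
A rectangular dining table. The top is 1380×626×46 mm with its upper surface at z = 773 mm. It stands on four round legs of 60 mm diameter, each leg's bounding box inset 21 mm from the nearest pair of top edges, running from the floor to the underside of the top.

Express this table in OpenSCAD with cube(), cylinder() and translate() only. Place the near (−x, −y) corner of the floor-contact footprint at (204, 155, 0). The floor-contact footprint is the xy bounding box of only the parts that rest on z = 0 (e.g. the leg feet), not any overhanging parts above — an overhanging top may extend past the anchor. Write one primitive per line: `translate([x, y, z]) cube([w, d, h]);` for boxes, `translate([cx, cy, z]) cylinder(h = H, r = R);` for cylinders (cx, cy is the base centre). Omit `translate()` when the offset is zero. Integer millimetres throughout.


translate([183, 134, 727]) cube([1380, 626, 46]);
translate([234, 185, 0]) cylinder(h = 727, r = 30);
translate([1512, 185, 0]) cylinder(h = 727, r = 30);
translate([234, 709, 0]) cylinder(h = 727, r = 30);
translate([1512, 709, 0]) cylinder(h = 727, r = 30);


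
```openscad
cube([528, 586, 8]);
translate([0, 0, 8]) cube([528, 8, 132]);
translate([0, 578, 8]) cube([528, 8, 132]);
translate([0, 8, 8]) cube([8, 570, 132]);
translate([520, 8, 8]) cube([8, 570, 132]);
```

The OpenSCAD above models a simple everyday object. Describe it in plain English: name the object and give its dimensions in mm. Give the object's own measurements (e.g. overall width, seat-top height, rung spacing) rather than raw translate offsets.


An open-topped rectangular box: outside dimensions 528×586×140 mm, with a uniform wall and base thickness of 8 mm. The base is a full 528×586 slab on the floor; four walls sit on top of the base. The front and back walls (the −y and +y sides) span the full width; the two side walls fit between them.


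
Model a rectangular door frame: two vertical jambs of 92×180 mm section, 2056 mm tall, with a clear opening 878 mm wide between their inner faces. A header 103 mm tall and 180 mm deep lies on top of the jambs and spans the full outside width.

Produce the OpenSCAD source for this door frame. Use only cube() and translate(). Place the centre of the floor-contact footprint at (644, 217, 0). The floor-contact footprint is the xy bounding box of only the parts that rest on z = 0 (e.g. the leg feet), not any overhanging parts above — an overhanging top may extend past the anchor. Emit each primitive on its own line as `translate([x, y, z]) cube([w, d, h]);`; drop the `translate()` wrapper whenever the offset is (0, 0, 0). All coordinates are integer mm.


translate([113, 127, 0]) cube([92, 180, 2056]);
translate([1083, 127, 0]) cube([92, 180, 2056]);
translate([113, 127, 2056]) cube([1062, 180, 103]);


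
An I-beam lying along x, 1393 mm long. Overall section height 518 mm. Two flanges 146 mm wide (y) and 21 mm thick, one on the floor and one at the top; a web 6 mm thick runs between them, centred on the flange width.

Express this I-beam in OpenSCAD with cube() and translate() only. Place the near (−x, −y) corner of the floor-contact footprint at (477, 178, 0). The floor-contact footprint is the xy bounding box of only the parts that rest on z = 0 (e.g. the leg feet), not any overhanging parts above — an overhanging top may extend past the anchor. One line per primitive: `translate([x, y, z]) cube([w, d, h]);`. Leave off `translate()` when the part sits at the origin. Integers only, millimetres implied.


translate([477, 178, 0]) cube([1393, 146, 21]);
translate([477, 248, 21]) cube([1393, 6, 476]);
translate([477, 178, 497]) cube([1393, 146, 21]);


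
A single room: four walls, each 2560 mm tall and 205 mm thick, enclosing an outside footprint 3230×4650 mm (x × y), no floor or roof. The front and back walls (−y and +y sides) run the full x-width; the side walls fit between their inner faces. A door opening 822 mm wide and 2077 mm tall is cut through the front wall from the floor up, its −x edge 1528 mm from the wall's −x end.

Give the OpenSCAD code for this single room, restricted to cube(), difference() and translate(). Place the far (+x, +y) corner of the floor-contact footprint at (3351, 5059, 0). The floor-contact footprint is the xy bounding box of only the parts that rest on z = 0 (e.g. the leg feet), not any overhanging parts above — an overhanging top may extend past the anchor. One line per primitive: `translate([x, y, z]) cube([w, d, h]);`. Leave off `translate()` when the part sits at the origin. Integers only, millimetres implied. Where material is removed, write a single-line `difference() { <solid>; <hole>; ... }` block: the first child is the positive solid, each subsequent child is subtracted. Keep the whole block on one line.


difference() { translate([121, 409, 0]) cube([3230, 205, 2560]); translate([1649, 409, 0]) cube([822, 205, 2077]); }
translate([121, 4854, 0]) cube([3230, 205, 2560]);
translate([121, 614, 0]) cube([205, 4240, 2560]);
translate([3146, 614, 0]) cube([205, 4240, 2560]);


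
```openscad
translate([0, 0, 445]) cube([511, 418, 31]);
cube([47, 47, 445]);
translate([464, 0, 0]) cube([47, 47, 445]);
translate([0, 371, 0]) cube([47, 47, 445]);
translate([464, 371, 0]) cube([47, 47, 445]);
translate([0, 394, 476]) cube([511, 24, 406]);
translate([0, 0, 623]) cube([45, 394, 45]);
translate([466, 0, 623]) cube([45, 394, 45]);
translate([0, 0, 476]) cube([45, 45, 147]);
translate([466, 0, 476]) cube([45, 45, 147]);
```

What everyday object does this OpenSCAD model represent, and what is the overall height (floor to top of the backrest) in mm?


A chair. The overall height is 882 mm.

A slab on four corner posts with a tall panel at the back — a chair. The seat slab sits at z = 445 with thickness 31, and the 406 mm backrest starts at the seat top, so the overall height is 445 + 31 + 406 = 882 mm.


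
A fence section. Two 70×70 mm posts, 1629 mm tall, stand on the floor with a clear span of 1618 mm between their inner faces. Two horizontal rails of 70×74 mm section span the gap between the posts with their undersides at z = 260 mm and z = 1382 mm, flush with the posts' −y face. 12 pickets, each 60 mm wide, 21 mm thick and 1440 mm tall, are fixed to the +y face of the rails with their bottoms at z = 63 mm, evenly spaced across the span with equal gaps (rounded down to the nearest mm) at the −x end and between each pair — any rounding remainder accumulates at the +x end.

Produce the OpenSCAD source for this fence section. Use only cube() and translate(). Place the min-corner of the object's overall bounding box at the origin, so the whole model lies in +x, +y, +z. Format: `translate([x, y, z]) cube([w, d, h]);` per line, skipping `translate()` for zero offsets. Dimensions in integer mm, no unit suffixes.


cube([70, 70, 1629]);
translate([1688, 0, 0]) cube([70, 70, 1629]);
translate([70, 0, 260]) cube([1618, 70, 74]);
translate([70, 0, 1382]) cube([1618, 70, 74]);
translate([139, 70, 63]) cube([60, 21, 1440]);
translate([268, 70, 63]) cube([60, 21, 1440]);
translate([397, 70, 63]) cube([60, 21, 1440]);
translate([526, 70, 63]) cube([60, 21, 1440]);
translate([655, 70, 63]) cube([60, 21, 1440]);
translate([784, 70, 63]) cube([60, 21, 1440]);
translate([913, 70, 63]) cube([60, 21, 1440]);
translate([1042, 70, 63]) cube([60, 21, 1440]);
translate([1171, 70, 63]) cube([60, 21, 1440]);
translate([1300, 70, 63]) cube([60, 21, 1440]);
translate([1429, 70, 63]) cube([60, 21, 1440]);
translate([1558, 70, 63]) cube([60, 21, 1440]);


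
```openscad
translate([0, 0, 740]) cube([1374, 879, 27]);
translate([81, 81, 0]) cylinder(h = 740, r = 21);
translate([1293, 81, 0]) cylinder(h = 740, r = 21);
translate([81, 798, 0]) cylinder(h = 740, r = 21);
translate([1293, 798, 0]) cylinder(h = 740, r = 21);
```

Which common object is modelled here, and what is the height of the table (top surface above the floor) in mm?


A table. The table height is 767 mm.

A 1374×879×27 slab sits at z = 740 on four Ø42 mm round legs — a table. The top surface is at 740 + 27 = 767 mm.


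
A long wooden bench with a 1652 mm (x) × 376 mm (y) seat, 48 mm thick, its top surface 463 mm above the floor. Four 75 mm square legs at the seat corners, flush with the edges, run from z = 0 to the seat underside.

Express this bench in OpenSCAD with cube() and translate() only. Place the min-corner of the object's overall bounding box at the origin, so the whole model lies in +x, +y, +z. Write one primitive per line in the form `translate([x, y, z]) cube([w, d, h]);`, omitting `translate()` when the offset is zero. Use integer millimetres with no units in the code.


// leg_h = 463 − 48 = 415
translate([0, 0, 415]) cube([1652, 376, 48]);
cube([75, 75, 415]);
translate([0, 301, 0]) cube([75, 75, 415]);
translate([1577, 0, 0]) cube([75, 75, 415]);
translate([1577, 301, 0]) cube([75, 75, 415]);


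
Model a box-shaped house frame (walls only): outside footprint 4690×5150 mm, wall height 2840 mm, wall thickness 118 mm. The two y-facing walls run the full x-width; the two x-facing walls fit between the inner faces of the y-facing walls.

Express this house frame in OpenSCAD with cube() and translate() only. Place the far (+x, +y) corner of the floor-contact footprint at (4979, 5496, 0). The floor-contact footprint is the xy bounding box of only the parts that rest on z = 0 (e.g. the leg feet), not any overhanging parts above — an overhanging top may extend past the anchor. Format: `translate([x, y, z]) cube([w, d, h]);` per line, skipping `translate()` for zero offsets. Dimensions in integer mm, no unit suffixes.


translate([289, 346, 0]) cube([4690, 118, 2840]);
translate([289, 5378, 0]) cube([4690, 118, 2840]);
translate([289, 464, 0]) cube([118, 4914, 2840]);
translate([4861, 464, 0]) cube([118, 4914, 2840]);


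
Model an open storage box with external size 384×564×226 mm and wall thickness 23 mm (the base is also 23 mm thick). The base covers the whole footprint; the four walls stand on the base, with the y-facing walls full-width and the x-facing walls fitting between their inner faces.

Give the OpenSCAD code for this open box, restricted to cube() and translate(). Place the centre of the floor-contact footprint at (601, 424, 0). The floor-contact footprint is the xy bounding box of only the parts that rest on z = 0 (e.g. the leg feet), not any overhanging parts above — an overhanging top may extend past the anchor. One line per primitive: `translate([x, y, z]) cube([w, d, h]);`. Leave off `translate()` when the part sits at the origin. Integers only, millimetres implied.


translate([409, 142, 0]) cube([384, 564, 23]);
translate([409, 142, 23]) cube([384, 23, 203]);
translate([409, 683, 23]) cube([384, 23, 203]);
translate([409, 165, 23]) cube([23, 518, 203]);
translate([770, 165, 23]) cube([23, 518, 203]);


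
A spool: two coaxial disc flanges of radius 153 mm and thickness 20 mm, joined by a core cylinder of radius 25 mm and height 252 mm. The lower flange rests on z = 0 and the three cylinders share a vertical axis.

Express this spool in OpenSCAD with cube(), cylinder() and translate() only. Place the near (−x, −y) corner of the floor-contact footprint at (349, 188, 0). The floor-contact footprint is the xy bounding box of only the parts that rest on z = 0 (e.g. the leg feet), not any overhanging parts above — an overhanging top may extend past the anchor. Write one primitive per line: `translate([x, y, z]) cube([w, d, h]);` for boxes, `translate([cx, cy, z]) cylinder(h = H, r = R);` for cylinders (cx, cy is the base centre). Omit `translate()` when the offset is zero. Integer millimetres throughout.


translate([502, 341, 0]) cylinder(h = 20, r = 153);
translate([502, 341, 20]) cylinder(h = 252, r = 25);
translate([502, 341, 272]) cylinder(h = 20, r = 153);


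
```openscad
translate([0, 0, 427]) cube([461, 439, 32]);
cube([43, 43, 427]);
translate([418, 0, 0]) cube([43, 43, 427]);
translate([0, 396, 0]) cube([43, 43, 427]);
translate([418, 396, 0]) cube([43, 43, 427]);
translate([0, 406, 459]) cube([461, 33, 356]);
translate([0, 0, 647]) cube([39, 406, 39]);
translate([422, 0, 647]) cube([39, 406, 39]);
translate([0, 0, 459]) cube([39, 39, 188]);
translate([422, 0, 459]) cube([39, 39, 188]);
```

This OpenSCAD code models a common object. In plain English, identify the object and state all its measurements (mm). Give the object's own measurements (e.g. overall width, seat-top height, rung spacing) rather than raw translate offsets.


A chair. The seat is a 461×439×32 mm slab with its top at z = 459 mm, on four 43×43 mm corner legs (flush with the seat edges, standing on z = 0). A flat backrest 33 mm thick, 356 mm tall, spans the full seat width and rises from the seat top along its +y edge, rear face flush with the rear of the seat. Two armrests of 39×39 mm section run along each side from the seat's front edge to the front of the backrest, top faces 227 mm above the seat top and outer faces flush with the seat's x-edges; a 39×39 mm post under the front of each armrest stands on the seat at the front corner.


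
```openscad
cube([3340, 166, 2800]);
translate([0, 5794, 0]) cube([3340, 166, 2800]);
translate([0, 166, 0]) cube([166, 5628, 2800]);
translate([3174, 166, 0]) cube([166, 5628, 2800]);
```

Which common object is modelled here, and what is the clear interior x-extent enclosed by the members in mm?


A house (or room) frame. The interior width is 3008 mm.

Four 2800 mm walls enclosing a rectangle with no floor or roof — a room or house frame. Outside width is 3340 mm and wall thickness is 166 mm, so the interior width is 3340 − 2 × 166 = 3008 mm.


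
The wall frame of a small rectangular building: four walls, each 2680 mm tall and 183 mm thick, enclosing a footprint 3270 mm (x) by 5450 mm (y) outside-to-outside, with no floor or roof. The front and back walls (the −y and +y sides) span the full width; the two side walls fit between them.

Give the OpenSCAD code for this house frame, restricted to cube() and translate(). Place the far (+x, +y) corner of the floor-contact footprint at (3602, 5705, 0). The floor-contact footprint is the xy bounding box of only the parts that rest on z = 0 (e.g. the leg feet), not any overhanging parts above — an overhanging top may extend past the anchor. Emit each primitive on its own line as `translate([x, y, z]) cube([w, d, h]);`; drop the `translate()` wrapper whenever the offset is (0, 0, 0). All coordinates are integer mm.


translate([332, 255, 0]) cube([3270, 183, 2680]);
translate([332, 5522, 0]) cube([3270, 183, 2680]);
translate([332, 438, 0]) cube([183, 5084, 2680]);
translate([3419, 438, 0]) cube([183, 5084, 2680]);


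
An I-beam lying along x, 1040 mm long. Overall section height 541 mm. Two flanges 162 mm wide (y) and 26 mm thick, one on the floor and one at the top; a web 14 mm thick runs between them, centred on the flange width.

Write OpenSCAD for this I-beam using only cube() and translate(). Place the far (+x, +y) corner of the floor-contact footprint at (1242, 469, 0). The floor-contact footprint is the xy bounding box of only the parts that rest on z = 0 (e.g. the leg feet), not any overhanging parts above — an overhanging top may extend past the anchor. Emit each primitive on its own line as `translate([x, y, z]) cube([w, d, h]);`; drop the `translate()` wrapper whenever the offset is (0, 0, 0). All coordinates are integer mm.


translate([202, 307, 0]) cube([1040, 162, 26]);
translate([202, 381, 26]) cube([1040, 14, 489]);
translate([202, 307, 515]) cube([1040, 162, 26]);


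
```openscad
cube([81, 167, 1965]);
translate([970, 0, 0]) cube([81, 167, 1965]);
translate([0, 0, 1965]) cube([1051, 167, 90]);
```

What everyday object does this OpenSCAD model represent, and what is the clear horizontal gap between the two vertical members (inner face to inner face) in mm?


A door frame. The clear opening width is 889 mm.

Two 1965 mm tall posts with a header on top — a door frame. The left jamb is 81 mm wide at x = 0; the right jamb starts at x = 970. The clear opening is 970 − 81 = 889 mm.


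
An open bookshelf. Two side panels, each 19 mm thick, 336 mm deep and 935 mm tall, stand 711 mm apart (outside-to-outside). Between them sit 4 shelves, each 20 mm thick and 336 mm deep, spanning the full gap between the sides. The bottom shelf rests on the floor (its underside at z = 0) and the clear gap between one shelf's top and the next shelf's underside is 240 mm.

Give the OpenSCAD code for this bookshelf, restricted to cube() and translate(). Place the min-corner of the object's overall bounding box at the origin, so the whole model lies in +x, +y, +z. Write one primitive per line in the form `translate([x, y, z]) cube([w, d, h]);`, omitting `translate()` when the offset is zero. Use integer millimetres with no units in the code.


cube([19, 336, 935]);
translate([692, 0, 0]) cube([19, 336, 935]);
translate([19, 0, 0]) cube([673, 336, 20]);
translate([19, 0, 260]) cube([673, 336, 20]);
translate([19, 0, 520]) cube([673, 336, 20]);
translate([19, 0, 780]) cube([673, 336, 20]);


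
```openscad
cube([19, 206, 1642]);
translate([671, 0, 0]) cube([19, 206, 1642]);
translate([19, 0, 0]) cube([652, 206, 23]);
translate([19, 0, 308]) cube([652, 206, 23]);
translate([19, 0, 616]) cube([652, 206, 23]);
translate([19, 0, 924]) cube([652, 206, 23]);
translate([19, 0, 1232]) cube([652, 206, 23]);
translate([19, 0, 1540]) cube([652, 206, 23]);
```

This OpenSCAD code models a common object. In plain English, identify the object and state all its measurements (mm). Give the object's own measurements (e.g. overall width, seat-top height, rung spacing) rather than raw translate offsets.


An open bookshelf. Two side panels, each 19 mm thick, 206 mm deep and 1642 mm tall, stand 690 mm apart (outside-to-outside). Between them sit 6 shelves, each 23 mm thick and 206 mm deep, spanning the full gap between the sides. The bottom shelf rests on the floor (its underside at z = 0) and the clear gap between one shelf's top and the next shelf's underside is 285 mm.


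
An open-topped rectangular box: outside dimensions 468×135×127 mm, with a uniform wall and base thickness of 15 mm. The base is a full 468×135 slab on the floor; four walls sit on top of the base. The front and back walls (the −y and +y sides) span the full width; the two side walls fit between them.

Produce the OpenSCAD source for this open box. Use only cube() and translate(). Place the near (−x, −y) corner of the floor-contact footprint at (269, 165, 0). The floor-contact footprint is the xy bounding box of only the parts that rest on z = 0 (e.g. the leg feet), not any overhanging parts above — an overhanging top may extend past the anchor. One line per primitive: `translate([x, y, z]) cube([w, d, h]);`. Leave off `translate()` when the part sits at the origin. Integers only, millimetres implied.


translate([269, 165, 0]) cube([468, 135, 15]);
translate([269, 165, 15]) cube([468, 15, 112]);
translate([269, 285, 15]) cube([468, 15, 112]);
translate([269, 180, 15]) cube([15, 105, 112]);
translate([722, 180, 15]) cube([15, 105, 112]);


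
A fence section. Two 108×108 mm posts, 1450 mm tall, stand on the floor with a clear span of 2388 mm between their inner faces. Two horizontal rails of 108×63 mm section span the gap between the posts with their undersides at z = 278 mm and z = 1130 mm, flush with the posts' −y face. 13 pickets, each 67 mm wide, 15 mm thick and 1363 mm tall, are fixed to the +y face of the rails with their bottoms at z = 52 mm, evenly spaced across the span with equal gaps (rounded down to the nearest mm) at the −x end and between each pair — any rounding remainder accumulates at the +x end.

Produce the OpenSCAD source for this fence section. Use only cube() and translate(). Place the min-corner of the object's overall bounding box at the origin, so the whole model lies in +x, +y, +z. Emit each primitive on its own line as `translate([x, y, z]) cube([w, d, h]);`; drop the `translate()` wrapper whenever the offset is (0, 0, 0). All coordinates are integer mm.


cube([108, 108, 1450]);
translate([2496, 0, 0]) cube([108, 108, 1450]);
translate([108, 0, 278]) cube([2388, 108, 63]);
translate([108, 0, 1130]) cube([2388, 108, 63]);
translate([216, 108, 52]) cube([67, 15, 1363]);
translate([391, 108, 52]) cube([67, 15, 1363]);
translate([566, 108, 52]) cube([67, 15, 1363]);
translate([741, 108, 52]) cube([67, 15, 1363]);
translate([916, 108, 52]) cube([67, 15, 1363]);
translate([1091, 108, 52]) cube([67, 15, 1363]);
translate([1266, 108, 52]) cube([67, 15, 1363]);
translate([1441, 108, 52]) cube([67, 15, 1363]);
translate([1616, 108, 52]) cube([67, 15, 1363]);
translate([1791, 108, 52]) cube([67, 15, 1363]);
translate([1966, 108, 52]) cube([67, 15, 1363]);
translate([2141, 108, 52]) cube([67, 15, 1363]);
translate([2316, 108, 52]) cube([67, 15, 1363]);


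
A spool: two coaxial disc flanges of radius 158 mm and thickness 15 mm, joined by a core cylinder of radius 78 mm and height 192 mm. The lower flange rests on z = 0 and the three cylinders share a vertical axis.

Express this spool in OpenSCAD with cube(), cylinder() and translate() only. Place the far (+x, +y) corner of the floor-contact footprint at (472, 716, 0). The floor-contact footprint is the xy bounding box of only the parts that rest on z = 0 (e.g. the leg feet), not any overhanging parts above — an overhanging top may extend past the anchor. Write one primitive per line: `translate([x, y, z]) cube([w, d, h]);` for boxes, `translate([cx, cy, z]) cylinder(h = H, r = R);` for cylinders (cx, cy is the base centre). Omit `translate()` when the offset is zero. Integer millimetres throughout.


translate([314, 558, 0]) cylinder(h = 15, r = 158);
translate([314, 558, 15]) cylinder(h = 192, r = 78);
translate([314, 558, 207]) cylinder(h = 15, r = 158);


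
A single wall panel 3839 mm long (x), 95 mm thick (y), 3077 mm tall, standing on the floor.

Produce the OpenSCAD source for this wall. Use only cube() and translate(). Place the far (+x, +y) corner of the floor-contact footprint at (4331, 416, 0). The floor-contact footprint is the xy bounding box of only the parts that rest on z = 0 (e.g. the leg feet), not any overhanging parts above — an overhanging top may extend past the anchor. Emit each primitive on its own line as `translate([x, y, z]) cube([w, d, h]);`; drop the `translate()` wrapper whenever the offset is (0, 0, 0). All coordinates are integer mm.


translate([492, 321, 0]) cube([3839, 95, 3077]);


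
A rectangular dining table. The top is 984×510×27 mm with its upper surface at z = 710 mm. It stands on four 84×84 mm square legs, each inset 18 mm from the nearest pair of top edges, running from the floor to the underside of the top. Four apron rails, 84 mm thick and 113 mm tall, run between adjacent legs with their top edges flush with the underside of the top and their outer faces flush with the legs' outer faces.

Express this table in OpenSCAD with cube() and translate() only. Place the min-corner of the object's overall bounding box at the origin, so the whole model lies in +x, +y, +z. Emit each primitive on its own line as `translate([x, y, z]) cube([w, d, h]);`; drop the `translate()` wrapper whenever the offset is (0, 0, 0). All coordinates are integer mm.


translate([0, 0, 683]) cube([984, 510, 27]);
translate([18, 18, 0]) cube([84, 84, 683]);
translate([882, 18, 0]) cube([84, 84, 683]);
translate([18, 408, 0]) cube([84, 84, 683]);
translate([882, 408, 0]) cube([84, 84, 683]);
translate([102, 18, 570]) cube([780, 84, 113]);
translate([102, 408, 570]) cube([780, 84, 113]);
translate([18, 102, 570]) cube([84, 306, 113]);
translate([882, 102, 570]) cube([84, 306, 113]);


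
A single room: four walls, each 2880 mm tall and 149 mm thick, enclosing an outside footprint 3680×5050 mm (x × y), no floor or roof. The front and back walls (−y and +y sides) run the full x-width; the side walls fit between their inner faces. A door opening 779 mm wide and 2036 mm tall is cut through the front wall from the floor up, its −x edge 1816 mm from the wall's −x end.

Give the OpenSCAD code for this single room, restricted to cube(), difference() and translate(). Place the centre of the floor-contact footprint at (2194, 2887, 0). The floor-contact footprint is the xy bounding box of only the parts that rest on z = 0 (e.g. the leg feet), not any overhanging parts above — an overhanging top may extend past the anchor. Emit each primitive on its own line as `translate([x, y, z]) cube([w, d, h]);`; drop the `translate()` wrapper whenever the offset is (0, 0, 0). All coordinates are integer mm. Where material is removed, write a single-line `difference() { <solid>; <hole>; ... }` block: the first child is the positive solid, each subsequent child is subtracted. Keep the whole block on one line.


difference() { translate([354, 362, 0]) cube([3680, 149, 2880]); translate([2170, 362, 0]) cube([779, 149, 2036]); }
translate([354, 5263, 0]) cube([3680, 149, 2880]);
translate([354, 511, 0]) cube([149, 4752, 2880]);
translate([3885, 511, 0]) cube([149, 4752, 2880]);


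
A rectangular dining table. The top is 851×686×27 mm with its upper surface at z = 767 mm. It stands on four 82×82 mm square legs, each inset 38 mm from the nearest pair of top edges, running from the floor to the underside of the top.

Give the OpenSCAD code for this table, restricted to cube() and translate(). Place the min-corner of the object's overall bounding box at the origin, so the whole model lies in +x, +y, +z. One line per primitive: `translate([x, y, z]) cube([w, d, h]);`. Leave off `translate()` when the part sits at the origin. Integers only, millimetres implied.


translate([0, 0, 740]) cube([851, 686, 27]);
translate([38, 38, 0]) cube([82, 82, 740]);
translate([731, 38, 0]) cube([82, 82, 740]);
translate([38, 566, 0]) cube([82, 82, 740]);
translate([731, 566, 0]) cube([82, 82, 740]);


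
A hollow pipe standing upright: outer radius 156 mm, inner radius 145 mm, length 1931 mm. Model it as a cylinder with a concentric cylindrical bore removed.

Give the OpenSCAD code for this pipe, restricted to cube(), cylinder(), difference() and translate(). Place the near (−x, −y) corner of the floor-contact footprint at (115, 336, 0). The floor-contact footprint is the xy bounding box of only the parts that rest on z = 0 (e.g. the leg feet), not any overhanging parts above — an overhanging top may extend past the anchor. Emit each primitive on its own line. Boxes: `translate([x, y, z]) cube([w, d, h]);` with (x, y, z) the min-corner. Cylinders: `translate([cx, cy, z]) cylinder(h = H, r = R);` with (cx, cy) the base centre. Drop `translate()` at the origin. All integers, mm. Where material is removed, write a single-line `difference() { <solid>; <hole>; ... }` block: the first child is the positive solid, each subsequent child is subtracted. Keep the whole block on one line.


difference() { translate([271, 492, 0]) cylinder(h = 1931, r = 156); translate([271, 492, 0]) cylinder(h = 1931, r = 145); }


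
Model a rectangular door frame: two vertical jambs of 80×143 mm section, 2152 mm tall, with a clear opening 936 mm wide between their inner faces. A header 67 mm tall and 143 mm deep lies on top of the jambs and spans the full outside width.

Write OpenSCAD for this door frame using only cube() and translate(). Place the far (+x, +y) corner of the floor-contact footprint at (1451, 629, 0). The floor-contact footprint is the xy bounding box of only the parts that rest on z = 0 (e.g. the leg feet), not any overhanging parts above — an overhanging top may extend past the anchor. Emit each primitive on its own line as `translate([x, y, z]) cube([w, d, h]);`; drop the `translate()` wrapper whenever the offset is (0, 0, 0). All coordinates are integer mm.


translate([355, 486, 0]) cube([80, 143, 2152]);
translate([1371, 486, 0]) cube([80, 143, 2152]);
translate([355, 486, 2152]) cube([1096, 143, 67]);


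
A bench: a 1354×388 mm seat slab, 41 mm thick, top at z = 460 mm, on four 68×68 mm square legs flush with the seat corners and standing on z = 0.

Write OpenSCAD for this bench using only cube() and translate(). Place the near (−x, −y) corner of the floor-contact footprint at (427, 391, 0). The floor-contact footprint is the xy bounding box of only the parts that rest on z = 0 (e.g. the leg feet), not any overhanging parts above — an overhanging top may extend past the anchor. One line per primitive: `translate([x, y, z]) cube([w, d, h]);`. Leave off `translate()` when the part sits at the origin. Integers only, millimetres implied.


// leg_h = 460 − 41 = 419
translate([427, 391, 419]) cube([1354, 388, 41]);
translate([427, 391, 0]) cube([68, 68, 419]);
translate([427, 711, 0]) cube([68, 68, 419]);
translate([1713, 391, 0]) cube([68, 68, 419]);
translate([1713, 711, 0]) cube([68, 68, 419]);


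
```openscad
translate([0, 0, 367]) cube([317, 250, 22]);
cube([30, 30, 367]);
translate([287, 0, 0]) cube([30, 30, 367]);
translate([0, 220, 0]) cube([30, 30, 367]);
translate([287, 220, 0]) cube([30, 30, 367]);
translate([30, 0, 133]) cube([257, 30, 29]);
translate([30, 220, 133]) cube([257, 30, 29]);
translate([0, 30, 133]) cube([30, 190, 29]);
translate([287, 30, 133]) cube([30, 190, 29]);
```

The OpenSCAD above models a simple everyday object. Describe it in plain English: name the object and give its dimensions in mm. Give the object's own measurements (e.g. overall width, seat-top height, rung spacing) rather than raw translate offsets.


A simple wooden stool: a rectangular seat 317 mm (x) by 250 mm (y), 22 mm thick, top face at z = 389 mm, on four square legs, each 30×30 mm in cross-section. The legs rest on z = 0, each flush with a corner of the seat. Four stretchers, 30 mm wide and 29 mm tall, connect adjacent legs with their undersides at z = 133 mm, each running between the inner faces of the legs it joins and aligned with the legs' outer faces on the other axis.


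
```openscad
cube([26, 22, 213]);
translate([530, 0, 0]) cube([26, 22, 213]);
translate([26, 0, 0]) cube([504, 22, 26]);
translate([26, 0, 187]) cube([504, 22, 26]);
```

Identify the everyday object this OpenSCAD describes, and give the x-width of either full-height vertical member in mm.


A picture frame. The border width is 26 mm.

Four thin pieces enclosing a rectangular opening — a picture frame. The two full-height stiles are 213 mm tall; the top rail sits at z = 187 and is 26 mm tall, so the border above the opening is 213 − 187 = 26 mm, matching the stile x-width.


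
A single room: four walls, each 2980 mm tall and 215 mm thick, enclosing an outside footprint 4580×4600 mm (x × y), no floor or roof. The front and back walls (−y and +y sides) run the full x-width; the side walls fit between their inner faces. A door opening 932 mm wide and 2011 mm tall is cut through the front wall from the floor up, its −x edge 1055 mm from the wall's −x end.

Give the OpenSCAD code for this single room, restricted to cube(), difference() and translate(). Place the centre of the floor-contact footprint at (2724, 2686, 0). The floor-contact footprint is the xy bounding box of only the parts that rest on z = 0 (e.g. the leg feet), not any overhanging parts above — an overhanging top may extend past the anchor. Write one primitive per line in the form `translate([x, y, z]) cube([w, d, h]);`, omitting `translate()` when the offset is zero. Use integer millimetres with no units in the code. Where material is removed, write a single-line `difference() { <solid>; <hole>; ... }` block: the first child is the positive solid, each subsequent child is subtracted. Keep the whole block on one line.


difference() { translate([434, 386, 0]) cube([4580, 215, 2980]); translate([1489, 386, 0]) cube([932, 215, 2011]); }
translate([434, 4771, 0]) cube([4580, 215, 2980]);
translate([434, 601, 0]) cube([215, 4170, 2980]);
translate([4799, 601, 0]) cube([215, 4170, 2980]);


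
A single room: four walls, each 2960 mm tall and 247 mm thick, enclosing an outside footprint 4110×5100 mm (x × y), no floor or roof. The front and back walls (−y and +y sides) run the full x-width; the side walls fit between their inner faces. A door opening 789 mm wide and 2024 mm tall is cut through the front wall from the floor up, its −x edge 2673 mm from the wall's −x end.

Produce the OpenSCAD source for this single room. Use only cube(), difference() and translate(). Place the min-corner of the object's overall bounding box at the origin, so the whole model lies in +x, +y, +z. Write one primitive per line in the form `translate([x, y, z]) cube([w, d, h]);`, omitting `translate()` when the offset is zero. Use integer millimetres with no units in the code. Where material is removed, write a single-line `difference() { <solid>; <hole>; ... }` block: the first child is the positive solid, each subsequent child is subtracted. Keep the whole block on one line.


difference() { cube([4110, 247, 2960]); translate([2673, 0, 0]) cube([789, 247, 2024]); }
translate([0, 4853, 0]) cube([4110, 247, 2960]);
translate([0, 247, 0]) cube([247, 4606, 2960]);
translate([3863, 247, 0]) cube([247, 4606, 2960]);


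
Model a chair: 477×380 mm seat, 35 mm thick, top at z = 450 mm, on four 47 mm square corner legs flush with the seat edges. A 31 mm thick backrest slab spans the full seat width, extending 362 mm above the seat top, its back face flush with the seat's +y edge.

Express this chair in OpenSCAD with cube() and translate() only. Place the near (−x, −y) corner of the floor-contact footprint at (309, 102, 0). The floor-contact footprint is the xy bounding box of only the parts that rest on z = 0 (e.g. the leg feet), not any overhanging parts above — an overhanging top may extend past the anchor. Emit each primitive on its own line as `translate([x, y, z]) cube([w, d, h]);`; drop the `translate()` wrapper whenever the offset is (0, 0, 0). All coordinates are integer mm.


translate([309, 102, 415]) cube([477, 380, 35]);
translate([309, 102, 0]) cube([47, 47, 415]);
translate([739, 102, 0]) cube([47, 47, 415]);
translate([309, 435, 0]) cube([47, 47, 415]);
translate([739, 435, 0]) cube([47, 47, 415]);
translate([309, 451, 450]) cube([477, 31, 362]);


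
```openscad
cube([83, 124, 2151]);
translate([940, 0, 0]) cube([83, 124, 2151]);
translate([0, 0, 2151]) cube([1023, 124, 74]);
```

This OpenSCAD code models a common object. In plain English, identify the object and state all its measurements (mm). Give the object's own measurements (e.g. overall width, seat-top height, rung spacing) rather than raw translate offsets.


A door frame. The clear opening is 857 mm wide and 2151 mm high. Two 83 mm wide jambs, 124 mm deep, stand either side of the opening from the floor to the top of the opening. A 74 mm thick head sits across the top of both jambs, spanning the full outside width of the frame.


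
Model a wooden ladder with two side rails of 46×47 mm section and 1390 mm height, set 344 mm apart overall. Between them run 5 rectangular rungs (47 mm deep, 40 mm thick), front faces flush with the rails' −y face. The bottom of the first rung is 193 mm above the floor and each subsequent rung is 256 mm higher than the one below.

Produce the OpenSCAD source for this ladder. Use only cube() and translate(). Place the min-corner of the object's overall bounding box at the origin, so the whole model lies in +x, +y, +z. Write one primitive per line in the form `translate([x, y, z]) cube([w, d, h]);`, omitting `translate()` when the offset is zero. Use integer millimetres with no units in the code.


// rung span = 344 - 2*46 = 252
// rung[k] z = 193 + k*256
cube([46, 47, 1390]);
translate([298, 0, 0]) cube([46, 47, 1390]);
translate([46, 0, 193]) cube([252, 47, 40]);
translate([46, 0, 449]) cube([252, 47, 40]);
translate([46, 0, 705]) cube([252, 47, 40]);
translate([46, 0, 961]) cube([252, 47, 40]);
translate([46, 0, 1217]) cube([252, 47, 40]);


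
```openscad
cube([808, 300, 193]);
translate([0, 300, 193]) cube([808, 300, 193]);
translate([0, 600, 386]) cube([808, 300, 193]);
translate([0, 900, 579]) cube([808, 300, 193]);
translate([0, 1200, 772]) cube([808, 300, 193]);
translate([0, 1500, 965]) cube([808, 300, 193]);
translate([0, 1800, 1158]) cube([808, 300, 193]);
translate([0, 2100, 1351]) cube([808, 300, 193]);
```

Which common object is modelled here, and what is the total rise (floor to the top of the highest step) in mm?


A staircase. The total rise is 1544 mm.

8 identical blocks, each offset up and back from the previous — a staircase. Each step is 193 mm tall and there are 8 of them, so the total rise is 8 × 193 = 1544 mm.


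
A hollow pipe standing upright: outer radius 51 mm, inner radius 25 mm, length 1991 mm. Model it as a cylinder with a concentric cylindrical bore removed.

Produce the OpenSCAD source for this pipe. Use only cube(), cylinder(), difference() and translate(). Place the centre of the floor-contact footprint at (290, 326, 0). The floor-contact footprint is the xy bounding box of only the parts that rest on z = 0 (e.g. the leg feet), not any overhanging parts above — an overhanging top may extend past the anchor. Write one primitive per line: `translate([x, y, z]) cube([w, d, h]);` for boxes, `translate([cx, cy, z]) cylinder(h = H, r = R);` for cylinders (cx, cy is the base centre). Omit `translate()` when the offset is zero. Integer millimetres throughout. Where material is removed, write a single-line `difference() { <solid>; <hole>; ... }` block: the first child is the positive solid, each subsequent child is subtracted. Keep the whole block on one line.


difference() { translate([290, 326, 0]) cylinder(h = 1991, r = 51); translate([290, 326, 0]) cylinder(h = 1991, r = 25); }
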